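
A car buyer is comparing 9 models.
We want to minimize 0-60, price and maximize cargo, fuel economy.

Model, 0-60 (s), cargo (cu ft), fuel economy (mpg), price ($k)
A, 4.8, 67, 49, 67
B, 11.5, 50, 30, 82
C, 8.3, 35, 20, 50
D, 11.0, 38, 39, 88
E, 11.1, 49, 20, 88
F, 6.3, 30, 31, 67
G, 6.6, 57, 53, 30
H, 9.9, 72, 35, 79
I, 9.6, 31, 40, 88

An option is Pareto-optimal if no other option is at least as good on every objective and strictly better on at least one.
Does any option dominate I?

Yes

A vs I: 0-60 4.8≤9.6, cargo 67≥31, fuel economy 49≥40, price 67≤88 — A is at least as good on every objective and strictly better on at least one, so A dominates I.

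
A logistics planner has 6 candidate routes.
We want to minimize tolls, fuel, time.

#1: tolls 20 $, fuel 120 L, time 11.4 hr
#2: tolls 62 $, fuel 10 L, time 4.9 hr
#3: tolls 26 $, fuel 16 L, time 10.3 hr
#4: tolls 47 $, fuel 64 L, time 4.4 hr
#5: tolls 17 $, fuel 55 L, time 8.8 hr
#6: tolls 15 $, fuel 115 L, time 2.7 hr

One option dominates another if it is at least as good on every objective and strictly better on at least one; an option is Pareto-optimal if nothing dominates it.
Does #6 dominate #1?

#6 vs #1: tolls 15≤20, fuel 115≤120, time 2.7≤11.4 — #6 is at least as good on every objective with at least one strict improvement.

Yes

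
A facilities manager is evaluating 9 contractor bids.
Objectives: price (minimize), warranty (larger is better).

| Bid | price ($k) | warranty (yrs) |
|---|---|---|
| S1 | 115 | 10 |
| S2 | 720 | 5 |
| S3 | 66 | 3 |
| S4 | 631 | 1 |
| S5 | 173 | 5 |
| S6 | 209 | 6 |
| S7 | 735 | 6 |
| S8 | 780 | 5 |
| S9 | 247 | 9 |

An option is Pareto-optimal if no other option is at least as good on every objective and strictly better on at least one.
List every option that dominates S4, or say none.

S1: price 115≤631, warranty 10≥1 — dominates S4.
S3: price 66≤631, warranty 3≥1 — dominates S4.
S5: price 173≤631, warranty 5≥1 — dominates S4.
S6: price 209≤631, warranty 6≥1 — dominates S4.
S9: price 247≤631, warranty 9≥1 — dominates S4.
Others (S2, S7, S8) are each worse than S4 on at least one objective.

S1, S3, S5, S6, S9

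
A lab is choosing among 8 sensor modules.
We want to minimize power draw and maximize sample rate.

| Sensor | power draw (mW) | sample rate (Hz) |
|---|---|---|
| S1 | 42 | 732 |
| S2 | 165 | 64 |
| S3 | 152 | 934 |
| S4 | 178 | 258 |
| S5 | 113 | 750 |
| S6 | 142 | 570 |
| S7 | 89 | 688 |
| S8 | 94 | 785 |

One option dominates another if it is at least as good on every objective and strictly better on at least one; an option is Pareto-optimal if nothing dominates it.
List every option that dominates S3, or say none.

none

S1: worse on sample rate (732 vs 934).
S2: worse on power draw (165 vs 152).
S4: worse on power draw (178 vs 152).
S5: worse on sample rate (750 vs 934).
S6: worse on sample rate (570 vs 934).
S7: worse on sample rate (688 vs 934).
S8: worse on sample rate (785 vs 934).
No option dominates S3.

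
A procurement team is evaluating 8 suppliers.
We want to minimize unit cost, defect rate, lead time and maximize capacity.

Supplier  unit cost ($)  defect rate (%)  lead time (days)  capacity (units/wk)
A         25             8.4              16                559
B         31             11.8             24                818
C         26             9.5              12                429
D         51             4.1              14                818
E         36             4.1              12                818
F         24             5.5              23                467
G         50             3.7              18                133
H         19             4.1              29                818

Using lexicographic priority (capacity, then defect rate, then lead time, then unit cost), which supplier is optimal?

E

First maximize capacity: best is 818, kept {B, D, E, H}.
Then minimize defect rate: best is 4.1, kept {D, E, H}.
Then minimize lead time: best is 12, kept {E}.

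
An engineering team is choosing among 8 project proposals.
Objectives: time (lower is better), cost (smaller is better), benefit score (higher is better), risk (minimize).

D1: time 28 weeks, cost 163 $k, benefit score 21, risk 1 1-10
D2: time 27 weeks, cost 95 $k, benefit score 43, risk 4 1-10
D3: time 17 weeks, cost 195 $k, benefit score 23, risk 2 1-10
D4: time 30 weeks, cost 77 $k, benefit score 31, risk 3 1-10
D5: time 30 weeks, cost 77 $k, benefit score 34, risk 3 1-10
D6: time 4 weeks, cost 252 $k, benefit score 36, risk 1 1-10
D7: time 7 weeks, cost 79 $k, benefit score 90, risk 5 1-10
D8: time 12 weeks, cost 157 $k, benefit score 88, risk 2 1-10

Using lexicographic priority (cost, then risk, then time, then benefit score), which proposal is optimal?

First minimize cost: best is 77, kept {D4, D5}.
Then minimize risk: best is 3, kept {D4, D5}.
Then minimize time: best is 30, kept {D4, D5}.
Then maximize benefit score: best is 34, kept {D5}.

D5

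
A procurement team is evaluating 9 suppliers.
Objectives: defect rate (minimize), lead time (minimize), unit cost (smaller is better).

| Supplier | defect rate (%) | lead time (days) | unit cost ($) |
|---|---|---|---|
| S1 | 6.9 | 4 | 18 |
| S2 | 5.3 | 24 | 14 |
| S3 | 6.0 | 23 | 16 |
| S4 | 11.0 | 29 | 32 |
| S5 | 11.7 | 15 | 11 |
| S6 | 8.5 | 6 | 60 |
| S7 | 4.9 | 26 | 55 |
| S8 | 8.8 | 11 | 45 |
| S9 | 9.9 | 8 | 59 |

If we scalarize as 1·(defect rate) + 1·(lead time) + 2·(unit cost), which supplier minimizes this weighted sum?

S1: 1·6.9 + 1·4 + 2·18 = 46.9
S2: 1·5.3 + 1·24 + 2·14 = 57.3
S3: 1·6.0 + 1·23 + 2·16 = 61.0
S4: 1·11.0 + 1·29 + 2·32 = 104.0
S5: 1·11.7 + 1·15 + 2·11 = 48.7
S6: 1·8.5 + 1·6 + 2·60 = 134.5
S7: 1·4.9 + 1·26 + 2·55 = 140.9
S8: 1·8.8 + 1·11 + 2·45 = 109.8
S9: 1·9.9 + 1·8 + 2·59 = 135.9
Lowest: S1 at 46.9.

S1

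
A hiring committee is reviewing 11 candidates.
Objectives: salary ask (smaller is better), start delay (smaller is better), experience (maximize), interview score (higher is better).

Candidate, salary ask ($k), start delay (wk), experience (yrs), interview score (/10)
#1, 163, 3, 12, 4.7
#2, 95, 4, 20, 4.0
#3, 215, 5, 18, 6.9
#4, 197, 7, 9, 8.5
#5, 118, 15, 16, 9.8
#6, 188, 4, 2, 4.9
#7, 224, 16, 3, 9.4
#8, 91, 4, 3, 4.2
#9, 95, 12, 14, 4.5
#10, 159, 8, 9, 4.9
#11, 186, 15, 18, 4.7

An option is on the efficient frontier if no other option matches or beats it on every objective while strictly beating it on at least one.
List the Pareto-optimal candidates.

#1: not dominated (best start delay).
#2: not dominated (best experience).
#3: not dominated.
#4: not dominated.
#5: not dominated (best interview score).
#6: not dominated.
#7: dominated by #5 (salary ask 118≤224, start delay 15≤16, experience 16≥3, interview score 9.8≥9.4).
#8: not dominated (best salary ask).
#9: not dominated.
#10: not dominated.
#11: not dominated.

#1, #2, #3, #4, #5, #6, #8, #9, #10, #11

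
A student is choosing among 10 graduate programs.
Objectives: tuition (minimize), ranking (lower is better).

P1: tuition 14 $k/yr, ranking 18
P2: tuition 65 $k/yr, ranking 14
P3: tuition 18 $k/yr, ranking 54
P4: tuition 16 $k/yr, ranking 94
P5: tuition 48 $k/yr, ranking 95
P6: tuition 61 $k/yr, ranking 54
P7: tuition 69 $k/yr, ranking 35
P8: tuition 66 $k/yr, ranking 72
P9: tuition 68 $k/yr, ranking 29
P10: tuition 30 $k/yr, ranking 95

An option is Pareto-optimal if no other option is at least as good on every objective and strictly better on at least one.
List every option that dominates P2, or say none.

P1: worse on ranking (18 vs 14).
P3: worse on ranking (54 vs 14).
P4: worse on ranking (94 vs 14).
P5: worse on ranking (95 vs 14).
P6: worse on ranking (54 vs 14).
P7: worse on tuition (69 vs 65).
P8: worse on tuition (66 vs 65).
P9: worse on tuition (68 vs 65).
P10: worse on ranking (95 vs 14).
No option dominates P2.

none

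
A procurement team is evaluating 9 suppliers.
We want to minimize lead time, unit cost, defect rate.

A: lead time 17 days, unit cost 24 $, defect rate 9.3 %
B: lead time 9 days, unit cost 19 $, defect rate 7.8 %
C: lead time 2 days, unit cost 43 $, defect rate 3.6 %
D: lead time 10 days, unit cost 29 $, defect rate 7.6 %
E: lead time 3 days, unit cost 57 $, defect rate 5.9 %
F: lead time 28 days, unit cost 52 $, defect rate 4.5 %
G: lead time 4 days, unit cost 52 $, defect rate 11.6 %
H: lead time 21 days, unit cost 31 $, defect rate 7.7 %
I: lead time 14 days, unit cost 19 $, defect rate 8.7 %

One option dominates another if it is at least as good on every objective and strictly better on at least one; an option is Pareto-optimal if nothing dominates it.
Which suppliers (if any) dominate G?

C

C: lead time 2≤4, unit cost 43≤52, defect rate 3.6≤11.6 — dominates G.
Others (A, B, D, E, F, H, I) are each worse than G on at least one objective.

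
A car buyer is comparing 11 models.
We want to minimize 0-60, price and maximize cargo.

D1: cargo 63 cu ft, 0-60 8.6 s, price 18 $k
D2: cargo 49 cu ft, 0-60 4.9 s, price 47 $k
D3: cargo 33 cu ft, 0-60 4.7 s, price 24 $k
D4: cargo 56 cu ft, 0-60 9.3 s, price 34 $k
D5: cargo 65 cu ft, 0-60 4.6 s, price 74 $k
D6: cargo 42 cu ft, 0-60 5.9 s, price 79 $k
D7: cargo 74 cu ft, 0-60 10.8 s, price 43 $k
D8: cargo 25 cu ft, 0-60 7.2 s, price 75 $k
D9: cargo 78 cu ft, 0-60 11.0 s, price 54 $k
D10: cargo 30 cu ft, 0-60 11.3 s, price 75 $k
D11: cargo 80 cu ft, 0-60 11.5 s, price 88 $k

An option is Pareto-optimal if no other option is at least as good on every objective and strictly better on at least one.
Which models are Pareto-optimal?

D1, D2, D3, D5, D7, D9, D11

D1: not dominated (best price).
D2: not dominated.
D3: not dominated.
D4: dominated by D1 (cargo 63≥56, 0-60 8.6≤9.3, price 18≤34).
D5: not dominated (best 0-60).
D6: dominated by D2 (cargo 49≥42, 0-60 4.9≤5.9, price 47≤79).
D7: not dominated.
D8: dominated by D2 (cargo 49≥25, 0-60 4.9≤7.2, price 47≤75).
D9: not dominated.
D10: dominated by D1 (cargo 63≥30, 0-60 8.6≤11.3, price 18≤75).
D11: not dominated (best cargo).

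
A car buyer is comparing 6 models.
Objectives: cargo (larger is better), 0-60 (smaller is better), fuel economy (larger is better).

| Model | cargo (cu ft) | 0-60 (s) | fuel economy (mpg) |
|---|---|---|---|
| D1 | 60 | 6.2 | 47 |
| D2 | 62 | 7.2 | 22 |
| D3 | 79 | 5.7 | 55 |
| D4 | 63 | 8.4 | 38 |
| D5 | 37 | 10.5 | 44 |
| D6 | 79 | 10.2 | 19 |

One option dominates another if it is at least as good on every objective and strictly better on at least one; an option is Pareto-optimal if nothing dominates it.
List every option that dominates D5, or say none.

D1, D3

D1: cargo 60≥37, 0-60 6.2≤10.5, fuel economy 47≥44 — dominates D5.
D3: cargo 79≥37, 0-60 5.7≤10.5, fuel economy 55≥44 — dominates D5.
Others (D2, D4, D6) are each worse than D5 on at least one objective.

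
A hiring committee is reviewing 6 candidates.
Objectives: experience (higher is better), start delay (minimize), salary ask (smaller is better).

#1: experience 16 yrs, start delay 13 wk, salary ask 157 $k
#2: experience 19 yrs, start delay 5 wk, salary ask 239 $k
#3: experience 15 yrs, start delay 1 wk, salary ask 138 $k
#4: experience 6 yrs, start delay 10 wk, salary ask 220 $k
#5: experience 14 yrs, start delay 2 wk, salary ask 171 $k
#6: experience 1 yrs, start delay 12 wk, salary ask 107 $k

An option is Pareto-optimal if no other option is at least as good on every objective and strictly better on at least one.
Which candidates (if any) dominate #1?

none

#2: worse on salary ask (239 vs 157).
#3: worse on experience (15 vs 16).
#4: worse on experience (6 vs 16).
#5: worse on experience (14 vs 16).
#6: worse on experience (1 vs 16).
No option dominates #1.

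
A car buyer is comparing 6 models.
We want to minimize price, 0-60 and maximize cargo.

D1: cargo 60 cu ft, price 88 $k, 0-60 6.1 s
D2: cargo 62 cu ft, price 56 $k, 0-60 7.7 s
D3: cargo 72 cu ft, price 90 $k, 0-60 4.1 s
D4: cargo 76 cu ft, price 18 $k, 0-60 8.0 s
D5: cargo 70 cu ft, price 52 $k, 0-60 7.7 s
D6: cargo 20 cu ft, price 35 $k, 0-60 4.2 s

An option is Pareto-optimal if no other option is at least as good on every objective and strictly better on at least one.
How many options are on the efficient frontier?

5

D1: not dominated.
D2: dominated by D5 (cargo 70≥62, price 52≤56, 0-60 7.7≤7.7).
D3: not dominated (best 0-60).
D4: not dominated (best cargo).
D5: not dominated.
D6: not dominated.
Pareto-optimal: D1, D3, D4, D5, D6 → 5.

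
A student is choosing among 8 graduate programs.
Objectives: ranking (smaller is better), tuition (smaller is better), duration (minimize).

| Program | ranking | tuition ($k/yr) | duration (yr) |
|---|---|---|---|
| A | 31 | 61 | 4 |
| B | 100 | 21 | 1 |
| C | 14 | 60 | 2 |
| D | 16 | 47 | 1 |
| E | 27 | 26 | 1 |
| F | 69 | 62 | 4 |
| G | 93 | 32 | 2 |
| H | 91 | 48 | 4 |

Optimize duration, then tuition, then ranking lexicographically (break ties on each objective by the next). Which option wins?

First minimize duration: best is 1, kept {B, D, E}.
Then minimize tuition: best is 21, kept {B}.

B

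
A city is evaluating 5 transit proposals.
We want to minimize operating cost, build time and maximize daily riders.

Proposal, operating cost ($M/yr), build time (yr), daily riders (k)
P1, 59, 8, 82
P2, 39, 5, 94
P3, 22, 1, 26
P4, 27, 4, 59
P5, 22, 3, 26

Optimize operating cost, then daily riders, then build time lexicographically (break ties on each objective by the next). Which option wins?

P3

First minimize operating cost: best is 22, kept {P3, P5}.
Then maximize daily riders: best is 26, kept {P3, P5}.
Then minimize build time: best is 1, kept {P3}.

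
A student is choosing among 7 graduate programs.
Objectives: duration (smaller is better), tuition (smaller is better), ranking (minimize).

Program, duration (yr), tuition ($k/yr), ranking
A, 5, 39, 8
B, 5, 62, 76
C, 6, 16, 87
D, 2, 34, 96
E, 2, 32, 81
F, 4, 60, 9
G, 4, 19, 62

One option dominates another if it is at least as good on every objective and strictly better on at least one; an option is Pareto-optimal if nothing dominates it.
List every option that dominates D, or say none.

E: duration 2≤2, tuition 32≤34, ranking 81≤96 — dominates D.
Others (A, B, C, F, G) are each worse than D on at least one objective.

E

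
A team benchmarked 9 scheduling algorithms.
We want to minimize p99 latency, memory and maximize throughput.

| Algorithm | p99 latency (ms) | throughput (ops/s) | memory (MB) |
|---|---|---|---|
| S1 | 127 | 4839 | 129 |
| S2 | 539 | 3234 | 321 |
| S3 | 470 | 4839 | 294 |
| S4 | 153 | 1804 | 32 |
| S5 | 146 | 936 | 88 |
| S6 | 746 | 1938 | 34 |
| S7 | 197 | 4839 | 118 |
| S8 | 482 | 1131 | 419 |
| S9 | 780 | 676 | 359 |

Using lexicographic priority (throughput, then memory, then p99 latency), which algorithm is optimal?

S7

First maximize throughput: best is 4839, kept {S1, S3, S7}.
Then minimize memory: best is 118, kept {S7}.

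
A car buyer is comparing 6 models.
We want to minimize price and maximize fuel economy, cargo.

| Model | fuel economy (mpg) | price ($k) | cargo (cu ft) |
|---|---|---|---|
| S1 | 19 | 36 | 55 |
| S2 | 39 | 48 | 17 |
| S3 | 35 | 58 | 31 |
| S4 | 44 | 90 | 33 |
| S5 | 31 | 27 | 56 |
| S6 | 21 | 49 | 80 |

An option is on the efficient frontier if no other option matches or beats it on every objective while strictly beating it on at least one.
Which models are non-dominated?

S1: dominated by S5 (fuel economy 31≥19, price 27≤36, cargo 56≥55).
S2: not dominated.
S3: not dominated.
S4: not dominated (best fuel economy).
S5: not dominated (best price).
S6: not dominated (best cargo).

S2, S3, S4, S5, S6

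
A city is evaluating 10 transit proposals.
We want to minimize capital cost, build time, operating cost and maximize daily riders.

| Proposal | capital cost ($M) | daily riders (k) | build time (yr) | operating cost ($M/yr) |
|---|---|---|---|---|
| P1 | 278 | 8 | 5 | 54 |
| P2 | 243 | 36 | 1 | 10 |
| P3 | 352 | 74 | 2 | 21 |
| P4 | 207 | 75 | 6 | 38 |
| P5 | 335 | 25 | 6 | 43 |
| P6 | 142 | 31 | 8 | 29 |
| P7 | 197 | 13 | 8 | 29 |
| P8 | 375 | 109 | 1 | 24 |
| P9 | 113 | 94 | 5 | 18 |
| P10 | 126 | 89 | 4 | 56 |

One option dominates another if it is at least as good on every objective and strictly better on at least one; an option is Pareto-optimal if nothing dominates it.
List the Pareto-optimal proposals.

P1: dominated by P2 (capital cost 243≤278, daily riders 36≥8, build time 1≤5, operating cost 10≤54).
P2: not dominated (best operating cost).
P3: not dominated.
P4: dominated by P9 (capital cost 113≤207, daily riders 94≥75, build time 5≤6, operating cost 18≤38).
P5: dominated by P2 (capital cost 243≤335, daily riders 36≥25, build time 1≤6, operating cost 10≤43).
P6: dominated by P9 (capital cost 113≤142, daily riders 94≥31, build time 5≤8, operating cost 18≤29).
P7: dominated by P6 (capital cost 142≤197, daily riders 31≥13, build time 8≤8, operating cost 29≤29).
P8: not dominated (best daily riders).
P9: not dominated (best capital cost).
P10: not dominated.

P2, P3, P8, P9, P10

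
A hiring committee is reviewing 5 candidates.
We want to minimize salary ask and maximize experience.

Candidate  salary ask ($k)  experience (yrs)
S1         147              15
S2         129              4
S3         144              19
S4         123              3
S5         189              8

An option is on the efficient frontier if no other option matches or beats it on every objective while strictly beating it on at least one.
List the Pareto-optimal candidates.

S1: dominated by S3 (salary ask 144≤147, experience 19≥15).
S2: not dominated.
S3: not dominated (best experience).
S4: not dominated (best salary ask).
S5: dominated by S1 (salary ask 147≤189, experience 15≥8).

S2, S3, S4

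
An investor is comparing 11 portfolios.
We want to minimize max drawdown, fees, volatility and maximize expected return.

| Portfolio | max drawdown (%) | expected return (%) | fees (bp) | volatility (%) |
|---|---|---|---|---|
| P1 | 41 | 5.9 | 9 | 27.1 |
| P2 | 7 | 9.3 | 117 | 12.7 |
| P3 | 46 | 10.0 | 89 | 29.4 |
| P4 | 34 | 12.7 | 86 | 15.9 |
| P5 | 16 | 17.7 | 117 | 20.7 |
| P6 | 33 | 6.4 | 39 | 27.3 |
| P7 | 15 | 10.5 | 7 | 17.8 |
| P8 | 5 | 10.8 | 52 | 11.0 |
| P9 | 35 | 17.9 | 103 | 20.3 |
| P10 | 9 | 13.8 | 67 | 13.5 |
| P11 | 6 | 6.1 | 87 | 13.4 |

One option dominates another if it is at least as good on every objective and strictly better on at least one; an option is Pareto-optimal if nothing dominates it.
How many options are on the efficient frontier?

P1: dominated by P7 (max drawdown 15≤41, expected return 10.5≥5.9, fees 7≤9, volatility 17.8≤27.1).
P2: dominated by P8 (max drawdown 5≤7, expected return 10.8≥9.3, fees 52≤117, volatility 11.0≤12.7).
P3: dominated by P4 (max drawdown 34≤46, expected return 12.7≥10.0, fees 86≤89, volatility 15.9≤29.4).
P4: dominated by P10 (max drawdown 9≤34, expected return 13.8≥12.7, fees 67≤86, volatility 13.5≤15.9).
P5: not dominated.
P6: dominated by P7 (max drawdown 15≤33, expected return 10.5≥6.4, fees 7≤39, volatility 17.8≤27.3).
P7: not dominated (best fees).
P8: not dominated (best max drawdown).
P9: not dominated (best expected return).
P10: not dominated.
P11: dominated by P8 (max drawdown 5≤6, expected return 10.8≥6.1, fees 52≤87, volatility 11.0≤13.4).
Pareto-optimal: P5, P7, P8, P9, P10 → 5.

5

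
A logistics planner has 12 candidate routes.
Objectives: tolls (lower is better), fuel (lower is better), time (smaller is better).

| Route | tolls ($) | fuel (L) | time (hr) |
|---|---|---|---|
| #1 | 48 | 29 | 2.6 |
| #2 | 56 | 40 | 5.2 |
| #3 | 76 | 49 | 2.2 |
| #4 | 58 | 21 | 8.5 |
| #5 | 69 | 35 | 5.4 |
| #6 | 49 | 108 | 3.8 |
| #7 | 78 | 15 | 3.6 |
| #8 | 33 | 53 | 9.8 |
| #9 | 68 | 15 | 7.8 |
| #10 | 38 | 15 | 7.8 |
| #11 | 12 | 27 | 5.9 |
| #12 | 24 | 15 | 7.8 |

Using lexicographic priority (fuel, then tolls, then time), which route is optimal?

First minimize fuel: best is 15, kept {#7, #9, #10, #12}.
Then minimize tolls: best is 24, kept {#12}.

#12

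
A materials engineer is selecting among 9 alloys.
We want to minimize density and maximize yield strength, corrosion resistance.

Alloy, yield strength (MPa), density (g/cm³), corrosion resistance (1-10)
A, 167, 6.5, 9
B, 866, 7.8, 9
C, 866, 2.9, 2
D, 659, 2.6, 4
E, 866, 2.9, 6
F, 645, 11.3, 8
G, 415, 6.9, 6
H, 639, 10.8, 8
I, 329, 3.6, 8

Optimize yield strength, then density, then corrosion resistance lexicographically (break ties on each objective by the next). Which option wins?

First maximize yield strength: best is 866, kept {B, C, E}.
Then minimize density: best is 2.9, kept {C, E}.
Then maximize corrosion resistance: best is 6, kept {E}.

E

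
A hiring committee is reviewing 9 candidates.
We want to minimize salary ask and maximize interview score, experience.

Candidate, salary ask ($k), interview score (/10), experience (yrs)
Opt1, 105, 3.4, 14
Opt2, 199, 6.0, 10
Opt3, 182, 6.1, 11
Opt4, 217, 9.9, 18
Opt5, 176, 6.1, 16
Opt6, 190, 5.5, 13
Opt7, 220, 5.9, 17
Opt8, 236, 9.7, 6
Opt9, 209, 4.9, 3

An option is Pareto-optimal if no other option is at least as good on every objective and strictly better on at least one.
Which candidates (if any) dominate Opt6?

Opt5

Opt5: salary ask 176≤190, interview score 6.1≥5.5, experience 16≥13 — dominates Opt6.
Others (Opt1, Opt2, Opt3, Opt4, Opt7, Opt8, Opt9) are each worse than Opt6 on at least one objective.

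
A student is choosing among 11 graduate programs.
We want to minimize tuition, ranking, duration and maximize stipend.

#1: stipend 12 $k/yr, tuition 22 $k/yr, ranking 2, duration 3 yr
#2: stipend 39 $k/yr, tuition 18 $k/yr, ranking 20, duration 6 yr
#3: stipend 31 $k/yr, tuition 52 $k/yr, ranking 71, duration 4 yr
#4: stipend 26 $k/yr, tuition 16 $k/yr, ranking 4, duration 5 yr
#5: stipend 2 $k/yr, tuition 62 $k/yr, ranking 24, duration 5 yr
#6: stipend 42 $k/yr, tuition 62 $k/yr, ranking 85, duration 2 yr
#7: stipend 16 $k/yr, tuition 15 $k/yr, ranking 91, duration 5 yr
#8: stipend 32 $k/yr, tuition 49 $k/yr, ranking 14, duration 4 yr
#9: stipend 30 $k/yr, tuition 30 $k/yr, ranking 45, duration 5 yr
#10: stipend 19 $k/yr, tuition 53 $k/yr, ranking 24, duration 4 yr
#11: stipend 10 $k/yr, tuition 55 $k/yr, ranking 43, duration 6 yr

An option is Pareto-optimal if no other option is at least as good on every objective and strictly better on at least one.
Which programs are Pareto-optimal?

#1: not dominated (best ranking).
#2: not dominated.
#3: dominated by #8 (stipend 32≥31, tuition 49≤52, ranking 14≤71, duration 4≤4).
#4: not dominated.
#5: dominated by #1 (stipend 12≥2, tuition 22≤62, ranking 2≤24, duration 3≤5).
#6: not dominated (best stipend).
#7: not dominated (best tuition).
#8: not dominated.
#9: not dominated.
#10: dominated by #8 (stipend 32≥19, tuition 49≤53, ranking 14≤24, duration 4≤4).
#11: dominated by #1 (stipend 12≥10, tuition 22≤55, ranking 2≤43, duration 3≤6).

#1, #2, #4, #6, #7, #8, #9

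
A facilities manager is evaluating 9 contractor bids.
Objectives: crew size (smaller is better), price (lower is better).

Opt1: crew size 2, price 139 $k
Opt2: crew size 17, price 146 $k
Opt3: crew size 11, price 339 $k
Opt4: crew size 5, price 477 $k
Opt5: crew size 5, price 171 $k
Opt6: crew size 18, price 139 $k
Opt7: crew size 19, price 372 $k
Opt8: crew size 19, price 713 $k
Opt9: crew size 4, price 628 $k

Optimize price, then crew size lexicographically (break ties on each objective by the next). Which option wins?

First minimize price: best is 139, kept {Opt1, Opt6}.
Then minimize crew size: best is 2, kept {Opt1}.

Opt1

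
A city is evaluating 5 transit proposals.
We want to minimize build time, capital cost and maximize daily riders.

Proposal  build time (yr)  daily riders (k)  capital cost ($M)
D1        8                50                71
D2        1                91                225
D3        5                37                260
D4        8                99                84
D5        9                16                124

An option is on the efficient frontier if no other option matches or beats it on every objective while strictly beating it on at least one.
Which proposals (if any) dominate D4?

none

D1: worse on daily riders (50 vs 99).
D2: worse on daily riders (91 vs 99).
D3: worse on daily riders (37 vs 99).
D5: worse on build time (9 vs 8).
No option dominates D4.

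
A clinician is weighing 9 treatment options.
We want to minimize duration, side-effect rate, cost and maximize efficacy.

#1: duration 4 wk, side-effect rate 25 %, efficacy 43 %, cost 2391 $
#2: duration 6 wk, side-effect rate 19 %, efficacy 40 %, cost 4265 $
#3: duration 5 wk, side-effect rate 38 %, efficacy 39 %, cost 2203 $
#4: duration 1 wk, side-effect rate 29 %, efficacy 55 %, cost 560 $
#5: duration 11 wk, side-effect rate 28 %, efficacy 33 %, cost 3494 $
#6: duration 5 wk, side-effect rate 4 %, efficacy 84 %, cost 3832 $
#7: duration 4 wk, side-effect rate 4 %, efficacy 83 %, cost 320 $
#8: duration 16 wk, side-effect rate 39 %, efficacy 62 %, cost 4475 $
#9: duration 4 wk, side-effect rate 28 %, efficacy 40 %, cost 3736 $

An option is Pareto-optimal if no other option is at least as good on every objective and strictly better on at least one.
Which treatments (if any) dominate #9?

#1: duration 4≤4, side-effect rate 25≤28, efficacy 43≥40, cost 2391≤3736 — dominates #9.
#7: duration 4≤4, side-effect rate 4≤28, efficacy 83≥40, cost 320≤3736 — dominates #9.
Others (#2, #3, #4, #5, #6, #8) are each worse than #9 on at least one objective.

#1, #7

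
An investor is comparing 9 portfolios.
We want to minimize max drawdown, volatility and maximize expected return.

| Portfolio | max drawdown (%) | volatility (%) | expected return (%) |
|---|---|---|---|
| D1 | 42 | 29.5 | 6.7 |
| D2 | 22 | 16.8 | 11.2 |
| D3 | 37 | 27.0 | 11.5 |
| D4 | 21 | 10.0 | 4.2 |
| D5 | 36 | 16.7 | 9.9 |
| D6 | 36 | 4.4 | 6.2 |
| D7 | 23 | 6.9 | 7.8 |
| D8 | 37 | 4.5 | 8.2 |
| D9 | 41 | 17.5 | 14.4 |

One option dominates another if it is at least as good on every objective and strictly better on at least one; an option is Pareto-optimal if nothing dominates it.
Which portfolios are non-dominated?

D2, D3, D4, D5, D6, D7, D8, D9

D1: dominated by D2 (max drawdown 22≤42, volatility 16.8≤29.5, expected return 11.2≥6.7).
D2: not dominated.
D3: not dominated.
D4: not dominated (best max drawdown).
D5: not dominated.
D6: not dominated (best volatility).
D7: not dominated.
D8: not dominated.
D9: not dominated (best expected return).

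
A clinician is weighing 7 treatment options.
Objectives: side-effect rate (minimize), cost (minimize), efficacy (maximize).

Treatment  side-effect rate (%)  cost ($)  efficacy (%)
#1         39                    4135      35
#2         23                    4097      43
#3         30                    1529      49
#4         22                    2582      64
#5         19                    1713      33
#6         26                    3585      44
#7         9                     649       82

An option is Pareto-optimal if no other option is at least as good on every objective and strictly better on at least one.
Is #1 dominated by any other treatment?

Yes

#2 vs #1: side-effect rate 23≤39, cost 4097≤4135, efficacy 43≥35 — #2 is at least as good on every objective and strictly better on at least one, so #2 dominates #1.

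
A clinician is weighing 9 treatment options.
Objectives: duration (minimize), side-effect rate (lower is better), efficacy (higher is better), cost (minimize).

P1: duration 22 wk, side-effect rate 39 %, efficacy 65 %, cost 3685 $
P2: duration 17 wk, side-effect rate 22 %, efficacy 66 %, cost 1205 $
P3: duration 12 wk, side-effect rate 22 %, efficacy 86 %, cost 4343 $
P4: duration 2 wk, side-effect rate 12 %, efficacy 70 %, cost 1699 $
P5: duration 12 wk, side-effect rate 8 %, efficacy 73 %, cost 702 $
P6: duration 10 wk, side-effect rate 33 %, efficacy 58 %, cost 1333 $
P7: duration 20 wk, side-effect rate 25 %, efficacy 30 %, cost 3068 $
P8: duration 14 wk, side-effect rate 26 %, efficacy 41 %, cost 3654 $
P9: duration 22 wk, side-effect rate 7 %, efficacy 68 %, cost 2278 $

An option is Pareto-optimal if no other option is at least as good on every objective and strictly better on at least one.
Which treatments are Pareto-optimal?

P3, P4, P5, P6, P9

P1: dominated by P2 (duration 17≤22, side-effect rate 22≤39, efficacy 66≥65, cost 1205≤3685).
P2: dominated by P5 (duration 12≤17, side-effect rate 8≤22, efficacy 73≥66, cost 702≤1205).
P3: not dominated (best efficacy).
P4: not dominated (best duration).
P5: not dominated (best cost).
P6: not dominated.
P7: dominated by P2 (duration 17≤20, side-effect rate 22≤25, efficacy 66≥30, cost 1205≤3068).
P8: dominated by P4 (duration 2≤14, side-effect rate 12≤26, efficacy 70≥41, cost 1699≤3654).
P9: not dominated (best side-effect rate).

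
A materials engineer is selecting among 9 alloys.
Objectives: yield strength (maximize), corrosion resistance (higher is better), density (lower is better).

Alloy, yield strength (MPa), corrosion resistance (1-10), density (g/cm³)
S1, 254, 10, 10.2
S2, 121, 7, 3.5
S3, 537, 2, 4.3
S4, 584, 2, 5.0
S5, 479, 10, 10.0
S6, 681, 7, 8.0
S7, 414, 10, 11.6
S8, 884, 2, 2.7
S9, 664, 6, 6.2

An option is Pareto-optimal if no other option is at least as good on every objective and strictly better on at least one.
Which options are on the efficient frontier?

S2, S5, S6, S8, S9

S1: dominated by S5 (yield strength 479≥254, corrosion resistance 10≥10, density 10.0≤10.2).
S2: not dominated.
S3: dominated by S8 (yield strength 884≥537, corrosion resistance 2≥2, density 2.7≤4.3).
S4: dominated by S8 (yield strength 884≥584, corrosion resistance 2≥2, density 2.7≤5.0).
S5: not dominated.
S6: not dominated.
S7: dominated by S5 (yield strength 479≥414, corrosion resistance 10≥10, density 10.0≤11.6).
S8: not dominated (best yield strength).
S9: not dominated.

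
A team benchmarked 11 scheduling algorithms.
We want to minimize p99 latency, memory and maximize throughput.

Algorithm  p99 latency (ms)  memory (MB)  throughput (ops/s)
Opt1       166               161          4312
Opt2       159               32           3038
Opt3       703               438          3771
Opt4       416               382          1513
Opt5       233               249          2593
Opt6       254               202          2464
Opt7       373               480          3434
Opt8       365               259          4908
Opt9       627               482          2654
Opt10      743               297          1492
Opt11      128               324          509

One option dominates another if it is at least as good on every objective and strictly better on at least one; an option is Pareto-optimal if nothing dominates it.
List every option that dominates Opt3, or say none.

Opt1, Opt8

Opt1: p99 latency 166≤703, memory 161≤438, throughput 4312≥3771 — dominates Opt3.
Opt8: p99 latency 365≤703, memory 259≤438, throughput 4908≥3771 — dominates Opt3.
Others (Opt2, Opt4, Opt5, Opt6, Opt7, Opt9, Opt10, Opt11) are each worse than Opt3 on at least one objective.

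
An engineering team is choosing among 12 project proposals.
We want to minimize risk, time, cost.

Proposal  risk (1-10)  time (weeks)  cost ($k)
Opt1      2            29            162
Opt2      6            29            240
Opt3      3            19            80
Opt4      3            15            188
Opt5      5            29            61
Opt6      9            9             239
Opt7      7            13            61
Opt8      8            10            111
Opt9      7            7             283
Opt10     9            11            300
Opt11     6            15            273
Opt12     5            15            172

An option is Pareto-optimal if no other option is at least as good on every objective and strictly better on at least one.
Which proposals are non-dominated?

Opt1: not dominated (best risk).
Opt2: dominated by Opt1 (risk 2≤6, time 29≤29, cost 162≤240).
Opt3: not dominated.
Opt4: not dominated.
Opt5: not dominated.
Opt6: not dominated.
Opt7: not dominated.
Opt8: not dominated.
Opt9: not dominated (best time).
Opt10: dominated by Opt6 (risk 9≤9, time 9≤11, cost 239≤300).
Opt11: dominated by Opt4 (risk 3≤6, time 15≤15, cost 188≤273).
Opt12: not dominated.

Opt1, Opt3, Opt4, Opt5, Opt6, Opt7, Opt8, Opt9, Opt12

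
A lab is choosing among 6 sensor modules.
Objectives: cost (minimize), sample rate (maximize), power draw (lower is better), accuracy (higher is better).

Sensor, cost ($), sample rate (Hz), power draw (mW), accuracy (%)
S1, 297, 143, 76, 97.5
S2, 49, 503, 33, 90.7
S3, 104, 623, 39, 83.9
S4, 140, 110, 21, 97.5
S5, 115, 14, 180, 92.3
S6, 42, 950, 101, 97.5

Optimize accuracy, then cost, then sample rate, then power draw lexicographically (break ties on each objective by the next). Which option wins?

S6

First maximize accuracy: best is 97.5, kept {S1, S4, S6}.
Then minimize cost: best is 42, kept {S6}.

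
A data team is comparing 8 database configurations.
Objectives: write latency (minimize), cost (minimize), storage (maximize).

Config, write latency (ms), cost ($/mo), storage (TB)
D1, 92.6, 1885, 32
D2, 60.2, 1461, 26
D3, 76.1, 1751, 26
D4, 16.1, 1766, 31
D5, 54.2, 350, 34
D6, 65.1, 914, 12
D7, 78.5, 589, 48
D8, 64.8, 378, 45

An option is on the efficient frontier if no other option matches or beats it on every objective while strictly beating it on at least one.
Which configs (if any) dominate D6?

D5: write latency 54.2≤65.1, cost 350≤914, storage 34≥12 — dominates D6.
D8: write latency 64.8≤65.1, cost 378≤914, storage 45≥12 — dominates D6.
Others (D1, D2, D3, D4, D7) are each worse than D6 on at least one objective.

D5, D8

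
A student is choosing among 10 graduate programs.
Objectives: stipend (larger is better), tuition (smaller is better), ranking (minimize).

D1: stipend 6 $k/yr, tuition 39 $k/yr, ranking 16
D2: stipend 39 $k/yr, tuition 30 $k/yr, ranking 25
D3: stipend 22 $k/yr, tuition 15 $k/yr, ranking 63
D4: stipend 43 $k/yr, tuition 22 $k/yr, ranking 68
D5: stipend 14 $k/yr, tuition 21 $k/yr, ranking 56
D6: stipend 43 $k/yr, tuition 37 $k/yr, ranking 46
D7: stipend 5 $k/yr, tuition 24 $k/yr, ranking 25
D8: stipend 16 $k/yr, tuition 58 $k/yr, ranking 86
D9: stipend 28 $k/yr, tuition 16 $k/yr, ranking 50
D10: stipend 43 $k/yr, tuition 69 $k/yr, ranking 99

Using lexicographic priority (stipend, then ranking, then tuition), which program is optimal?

D6

First maximize stipend: best is 43, kept {D4, D6, D10}.
Then minimize ranking: best is 46, kept {D6}.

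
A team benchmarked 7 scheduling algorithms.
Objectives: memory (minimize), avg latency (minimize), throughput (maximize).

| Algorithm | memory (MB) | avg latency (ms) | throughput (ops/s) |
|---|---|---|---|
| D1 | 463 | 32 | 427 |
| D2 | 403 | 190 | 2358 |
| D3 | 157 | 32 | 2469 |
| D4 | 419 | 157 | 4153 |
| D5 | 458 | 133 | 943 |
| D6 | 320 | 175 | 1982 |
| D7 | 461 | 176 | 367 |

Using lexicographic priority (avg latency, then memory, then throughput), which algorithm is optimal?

D3

First minimize avg latency: best is 32, kept {D1, D3}.
Then minimize memory: best is 157, kept {D3}.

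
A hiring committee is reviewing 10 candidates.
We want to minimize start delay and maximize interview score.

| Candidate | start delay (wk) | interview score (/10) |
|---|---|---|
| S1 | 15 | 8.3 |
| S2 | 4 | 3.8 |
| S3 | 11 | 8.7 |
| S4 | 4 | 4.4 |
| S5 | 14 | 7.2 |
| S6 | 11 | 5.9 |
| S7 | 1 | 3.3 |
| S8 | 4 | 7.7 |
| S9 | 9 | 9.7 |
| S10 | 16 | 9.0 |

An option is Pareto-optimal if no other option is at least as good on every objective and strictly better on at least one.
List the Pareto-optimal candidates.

S7, S8, S9

S1: dominated by S3 (start delay 11≤15, interview score 8.7≥8.3).
S2: dominated by S4 (start delay 4≤4, interview score 4.4≥3.8).
S3: dominated by S9 (start delay 9≤11, interview score 9.7≥8.7).
S4: dominated by S8 (start delay 4≤4, interview score 7.7≥4.4).
S5: dominated by S3 (start delay 11≤14, interview score 8.7≥7.2).
S6: dominated by S3 (start delay 11≤11, interview score 8.7≥5.9).
S7: not dominated (best start delay).
S8: not dominated.
S9: not dominated (best interview score).
S10: dominated by S9 (start delay 9≤16, interview score 9.7≥9.0).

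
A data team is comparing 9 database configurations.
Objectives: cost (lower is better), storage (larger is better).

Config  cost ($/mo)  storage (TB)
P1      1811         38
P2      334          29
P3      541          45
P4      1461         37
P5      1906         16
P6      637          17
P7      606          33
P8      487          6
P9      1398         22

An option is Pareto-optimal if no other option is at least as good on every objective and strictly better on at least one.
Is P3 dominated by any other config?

No

P1: worse on cost (1811 vs 541).
P2: worse on storage (29 vs 45).
P4: worse on cost (1461 vs 541).
P5: worse on cost (1906 vs 541).
P6: worse on cost (637 vs 541).
P7: worse on cost (606 vs 541).
P8: worse on storage (6 vs 45).
P9: worse on cost (1398 vs 541).
No option is at least as good as P3 on every objective and strictly better on one.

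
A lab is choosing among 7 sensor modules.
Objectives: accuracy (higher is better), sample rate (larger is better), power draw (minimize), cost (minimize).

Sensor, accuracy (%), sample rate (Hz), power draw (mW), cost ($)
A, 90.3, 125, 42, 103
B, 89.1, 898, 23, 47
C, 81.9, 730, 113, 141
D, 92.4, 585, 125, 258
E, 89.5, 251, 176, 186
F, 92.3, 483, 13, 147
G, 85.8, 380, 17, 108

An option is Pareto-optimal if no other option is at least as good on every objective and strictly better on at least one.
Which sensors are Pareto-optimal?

A, B, D, F, G

A: not dominated.
B: not dominated (best sample rate).
C: dominated by B (accuracy 89.1≥81.9, sample rate 898≥730, power draw 23≤113, cost 47≤141).
D: not dominated (best accuracy).
E: dominated by F (accuracy 92.3≥89.5, sample rate 483≥251, power draw 13≤176, cost 147≤186).
F: not dominated (best power draw).
G: not dominated.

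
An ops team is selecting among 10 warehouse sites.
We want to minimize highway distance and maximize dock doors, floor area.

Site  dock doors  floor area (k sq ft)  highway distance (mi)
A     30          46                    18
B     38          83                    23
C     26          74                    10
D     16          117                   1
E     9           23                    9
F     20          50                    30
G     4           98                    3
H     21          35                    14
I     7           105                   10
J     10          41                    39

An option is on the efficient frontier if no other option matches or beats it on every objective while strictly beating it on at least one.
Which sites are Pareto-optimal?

A: not dominated.
B: not dominated (best dock doors).
C: not dominated.
D: not dominated (best floor area).
E: dominated by D (dock doors 16≥9, floor area 117≥23, highway distance 1≤9).
F: dominated by B (dock doors 38≥20, floor area 83≥50, highway distance 23≤30).
G: dominated by D (dock doors 16≥4, floor area 117≥98, highway distance 1≤3).
H: dominated by C (dock doors 26≥21, floor area 74≥35, highway distance 10≤14).
I: dominated by D (dock doors 16≥7, floor area 117≥105, highway distance 1≤10).
J: dominated by A (dock doors 30≥10, floor area 46≥41, highway distance 18≤39).

A, B, C, D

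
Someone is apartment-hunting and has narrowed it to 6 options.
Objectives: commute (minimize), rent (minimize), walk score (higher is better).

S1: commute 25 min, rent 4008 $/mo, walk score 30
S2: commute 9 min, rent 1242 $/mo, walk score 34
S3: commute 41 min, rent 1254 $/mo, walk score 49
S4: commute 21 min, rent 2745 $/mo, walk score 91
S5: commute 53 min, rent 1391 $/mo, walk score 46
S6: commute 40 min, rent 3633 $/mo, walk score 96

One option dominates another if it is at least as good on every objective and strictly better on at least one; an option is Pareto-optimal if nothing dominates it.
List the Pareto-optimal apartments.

S1: dominated by S2 (commute 9≤25, rent 1242≤4008, walk score 34≥30).
S2: not dominated (best commute).
S3: not dominated.
S4: not dominated.
S5: dominated by S3 (commute 41≤53, rent 1254≤1391, walk score 49≥46).
S6: not dominated (best walk score).

S2, S3, S4, S6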